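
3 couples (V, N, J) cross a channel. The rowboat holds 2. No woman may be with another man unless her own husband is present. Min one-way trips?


Label couples V, N, J (H = husband, W = wife).
Counting alone: 6 people, the rowboat carries 2 and someone must bring it back, so each round trip nets at most +1 on the far side until the last crossing → at least 9 trips. The jealousy constraint makes 9 impossible; the shortest valid schedule has 11:
1. WV+WN →  (far: WV,WN; near: HV,HN,HJ,WJ)
2. WV ←       (far: WN; near: HV,HN,HJ,WV,WJ)
3. WV+WJ →  (far: WV,WN,WJ; near: HV,HN,HJ)
4. WV ←       (far: WN,WJ; near: HV,HN,HJ,WV)
5. HN+HJ →  (far: HN,WN,HJ,WJ; near: HV,WV)
6. HN+WN ←  (far: HJ,WJ; near: HV,WV,HN,WN)
7. HV+HN →  (far: HV,HN,HJ,WJ; near: WV,WN)
8. WJ ←       (far: HV,HN,HJ; near: WV,WN,WJ)
9. WV+WN →  (far: HV,WV,HN,WN,HJ; near: WJ)
10. HJ ←      (far: HV,WV,HN,WN; near: HJ,WJ)
11. HJ+WJ → (far: all six; near: empty)
In every state each wife is either with her husband or with no other man.
Minimum trips = 11

11


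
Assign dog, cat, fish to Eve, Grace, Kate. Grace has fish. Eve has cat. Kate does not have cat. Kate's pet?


From clues:
  Grace → fish
  Eve → cat
By elimination, Kate gets the remaining.

dog


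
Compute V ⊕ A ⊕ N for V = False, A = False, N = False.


V = False, A = False, N = False
Step 1: V ⊕ A = False XOR False = False
Step 2: False ⊕ N = False XOR False = False
XOR is true when an odd number of operands are true.

False


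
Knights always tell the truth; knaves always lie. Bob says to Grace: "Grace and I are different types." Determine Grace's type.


Bob says: "Grace and I are different types."
Case 1: Bob is a Knight (truth-teller)
  Statement is true → they ARE different → Grace is a Knave
Case 2: Bob is a Knave (liar)
  Statement is false → they are NOT different → Grace is a Knave
In both cases, Grace is a Knave.

Knave


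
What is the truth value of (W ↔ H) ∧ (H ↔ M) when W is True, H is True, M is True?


W = True, H = True, M = True
Step 1: W ↔ H is true when W and H have the same value. Result: True
Step 2: H ↔ M is true when H and M have the same value. Result: True
Step 3: True ∧ True = True

True


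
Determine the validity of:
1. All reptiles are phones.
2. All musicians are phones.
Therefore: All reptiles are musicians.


Premise 1: All reptiles are phones.
Premise 2: All musicians are phones.
Conclusion: All reptiles are musicians.
Fallacy: undistributed middle. phones is predicate in both.
Counterexample: reptiles and musicians could be disjoint subsets of phones.

Invalid


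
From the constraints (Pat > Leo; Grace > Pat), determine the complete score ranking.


Constraints: Pat > Leo; Grace > Pat
Method: at each step, the next-highest is the one remaining person who never appears on the smaller side of a constraint between remaining people.
  Step 1: remaining {Grace, Pat, Leo}; on the smaller side: {Pat, Leo} → Grace is next (Grace > Pat).
  Step 2: remaining {Pat, Leo}; on the smaller side: {Leo} → Pat is next (Pat > Leo).
  Step 3: only Leo remains → lowest.
Final ranking (highest to lowest):

Grace > Pat > Leo


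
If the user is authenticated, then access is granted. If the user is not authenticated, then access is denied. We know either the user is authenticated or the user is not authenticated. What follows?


Constructive dilemma: (P → Q) ∧ (R → S), P ∨ R ⊢ Q ∨ S
Premise 1: the user is authenticated → access is granted
Premise 2: the user is not authenticated → access is denied
Premise 3: the user is authenticated ∨ the user is not authenticated
Case 1: Assuming the user is authenticated, then by Premise 1, access is granted.
Case 2: Assuming the user is not authenticated, then by Premise 2, access is denied.
Since one of the user is authenticated or the user is not authenticated must hold, we get access is granted or access is denied.

Access is granted or access is denied.


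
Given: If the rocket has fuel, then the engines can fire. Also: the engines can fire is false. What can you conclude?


Modus tollens: P → Q, ¬Q ⊢ ¬P
P: the rocket has fuel
Q: the engines can fire
We have P → Q and Q is false.
By modus tollens, P must be false.

It is not the case that the rocket has fuel


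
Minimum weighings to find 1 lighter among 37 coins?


Each weighing has 3 outcomes (left heavy / balance / right heavy), so k weighings distinguish at most 3^k cases; splitting into three near-equal groups achieves this.
Need 3^k ≥ 37: 3^3 = 27 < 37 ≤ 3^4 = 81
k = ⌈log₃(37)⌉ = 4

4


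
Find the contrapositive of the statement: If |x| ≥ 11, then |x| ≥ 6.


Original: If |x| ≥ 11, then |x| ≥ 6
Contrapositive: If ¬Q, then ¬P
Negate Q: not (|x| ≥ 6)
Negate P: not (|x| ≥ 11)

If not (|x| ≥ 6), then not (|x| ≥ 11).


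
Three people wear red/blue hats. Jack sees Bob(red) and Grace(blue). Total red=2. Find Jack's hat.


Total red = 2, seen red = 1
Own red = 2 - 1 = 1
Jack's hat is red.

red


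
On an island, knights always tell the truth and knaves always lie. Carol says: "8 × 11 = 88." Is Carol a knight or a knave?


Statement: "8 × 11 = 88."
Actual: 8 × 11 = 88
Claimed: 88
Statement is TRUE → Carol tells the truth → Knight

Knight


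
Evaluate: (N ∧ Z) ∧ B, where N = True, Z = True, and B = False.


N = True, Z = True, B = False
Step 1: N ∧ Z = True AND True = True
Step 2: True ∧ B = True AND False = False
AND is true only when ALL operands are true.

False


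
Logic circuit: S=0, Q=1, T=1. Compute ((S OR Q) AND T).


S OR Q = 0|1 = 1
1 AND 1 = 1

1


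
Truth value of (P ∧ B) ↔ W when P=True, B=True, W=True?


P = True, B = True, W = True
Expression: (P ∧ B) ↔ W
Step 1: P ∧ B = True AND True = True
Step 2: (True) ↔ W = (True iff True) = True

True


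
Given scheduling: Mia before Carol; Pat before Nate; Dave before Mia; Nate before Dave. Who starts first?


Constraints: Mia before Carol; Pat before Nate; Dave before Mia; Nate before Dave
The first task can have nothing scheduled before it, so it must never appear on the right of a 'before'.
Tasks appearing after some 'before': Carol, Nate, Mia, Dave.
The only task not in that list is Pat → it is first.

Pat


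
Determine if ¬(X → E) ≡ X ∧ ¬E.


Expression 1: ¬(X → E)
Expression 2: X ∧ ¬E
Truth table (X E | Expr1 Expr2):
  T T |   F     F
  T F |   T     T
  F T |   F     F
  F F |   F     F
All 4 rows agree, so the expressions are logically equivalent.

Yes


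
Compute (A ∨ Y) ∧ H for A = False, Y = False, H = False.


A = False, Y = False, H = False
Step 1: A ∨ Y = False OR False = False
Step 2: False ∧ H = False AND False = False
OR is true when at least one operand is true; AND requires both.

False


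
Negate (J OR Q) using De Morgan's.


De Morgan's law: ¬(P ∨ Q) ≡ ¬P ∧ ¬Q
¬(J ∨ Q) = ¬J ∧ ¬Q

¬J ∧ ¬Q


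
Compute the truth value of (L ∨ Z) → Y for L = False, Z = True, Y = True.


L = False, Z = True, Y = True
Step 1: L ∨ Z = False OR True = True
Step 2: (True) → Y: false only when antecedent=True and Y=False.
Result: True

True


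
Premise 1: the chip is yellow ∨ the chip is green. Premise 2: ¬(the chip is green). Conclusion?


Disjunctive syllogism: P ∨ Q, ¬P ⊢ Q
Disjunction: the chip is yellow ∨ the chip is green
We know it is not the case that the chip is green.
By disjunctive syllogism, the other disjunct must be true.

The chip is yellow


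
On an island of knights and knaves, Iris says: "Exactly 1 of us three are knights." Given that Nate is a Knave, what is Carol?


Iris claims exactly 1 knights among Iris, Nate, Carol.
Given: Nate is a Knave.

Case 1: Iris is a Knight (tells truth)
  Then exactly 1 of the three are knights.
  Counting Iris, Nate: 1 knight(s) so far. Need 0 more → Carol = Knave.
Case 2: Iris is a Knave (lies)
  Then the count is NOT 1.
  If Carol = Knight, count = 1 = 1 → claim would be true, contradicts lie.
  If Carol = Knave, count = 0 ≠ 1 → lie confirmed ✓

Carol is a Knave.

Knave


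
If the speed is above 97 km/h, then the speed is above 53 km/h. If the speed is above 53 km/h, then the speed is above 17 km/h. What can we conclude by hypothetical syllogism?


Hypothetical syllogism: P → Q, Q → R ⊢ P → R
Premise 1: the speed is above 97 km/h → the speed is above 53 km/h
Premise 2: the speed is above 53 km/h → the speed is above 17 km/h
Chain the implications: the middle term (the speed is above 53 km/h) links the two.
Conclusion: If the speed is above 97 km/h, then the speed is above 17 km/h.

If the speed is above 97 km/h, then the speed is above 17 km/h.


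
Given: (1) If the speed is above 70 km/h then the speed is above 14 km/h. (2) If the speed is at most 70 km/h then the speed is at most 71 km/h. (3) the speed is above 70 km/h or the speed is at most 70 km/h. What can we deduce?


Constructive dilemma: (P → Q) ∧ (R → S), P ∨ R ⊢ Q ∨ S
Premise 1: the speed is above 70 km/h → the speed is above 14 km/h
Premise 2: the speed is at most 70 km/h → the speed is at most 71 km/h
Premise 3: the speed is above 70 km/h ∨ the speed is at most 70 km/h
Case 1: Assuming the speed is above 70 km/h, then by Premise 1, the speed is above 14 km/h.
Case 2: Assuming the speed is at most 70 km/h, then by Premise 2, the speed is at most 71 km/h.
Since one of the speed is above 70 km/h or the speed is at most 70 km/h must hold, we get the speed is above 14 km/h or the speed is at most 71 km/h.

The speed is above 14 km/h or the speed is at most 71 km/h.


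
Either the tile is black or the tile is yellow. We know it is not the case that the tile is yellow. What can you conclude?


Disjunctive syllogism: P ∨ Q, ¬P ⊢ Q
Disjunction: the tile is black ∨ the tile is yellow
We know it is not the case that the tile is yellow.
By disjunctive syllogism, the other disjunct must be true.

The tile is black


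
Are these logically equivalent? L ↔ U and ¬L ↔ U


Expression 1: L ↔ U
Expression 2: ¬L ↔ U
Truth table (L U | Expr1 Expr2):
  T T |   T     F   ← differ
  T F |   F     T   ← differ
  F T |   F     T   ← differ
  F F |   T     F   ← differ
Counterexample: L=T, U=T gives Expr1 = T but Expr2 = F, so the expressions are NOT logically equivalent.

No


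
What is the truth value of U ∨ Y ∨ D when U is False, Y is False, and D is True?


U = False, Y = False, D = True
Step 1: U ∨ Y = False OR False = False
Step 2: False ∨ D = False OR True = True
OR is true when at least one operand is true.

True


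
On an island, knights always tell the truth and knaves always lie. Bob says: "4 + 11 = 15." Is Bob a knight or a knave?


Statement: "4 + 11 = 15."
Actual: 4 + 11 = 15
Claimed: 15
Statement is TRUE → Bob tells the truth → Knight

Knight


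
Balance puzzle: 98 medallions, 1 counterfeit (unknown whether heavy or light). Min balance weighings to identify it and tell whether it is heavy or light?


Let n = 98. 196 possibilities (n medallions × lighter/heavier); each weighing has 3 outcomes.
Bound for k weighings: say the first weighing puts j medallions on each pan. If it tips, the 2j weighed medallions remain suspects (each with a known direction) and k-1 weighings give 3^(k-1) outcomes; 3^(k-1) is odd, so 2j ≤ 3^(k-1) - 1. If it balances, the n - 2j unweighed medallions remain with direction unknown: 2(n - 2j) ≤ 3^(k-1) - 1 by the same parity argument. Adding, n ≤ (3^(k-1) - 1) + (3^(k-1) - 1)/2 = (3^k - 3)/2, and the classical three-group strategy achieves this (3 medallions in 2 weighings, 12 in 3, 39 in 4, 120 in 5).
So we need the smallest k with (3^k - 3)/2 ≥ 98.
k = 4: (3^4 - 3)/2 = 39 < 98 ✗
k = 5: (3^5 - 3)/2 = 120 ≥ 98 ✓

5


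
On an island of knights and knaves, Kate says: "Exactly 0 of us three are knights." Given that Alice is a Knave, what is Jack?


Kate claims exactly 0 knights among Kate, Alice, Jack.
Given: Alice is a Knave.

Case 1: Kate is a Knight (tells truth)
  Then exactly 0 of the three are knights.
  Counting Kate, Alice: 1 knight(s) so far. Need -1 more → impossible.
Case 2: Kate is a Knave (lies)
  Then the count is NOT 0.
  If Jack = Knave, count = 0 = 0 → claim would be true, contradicts lie.
  If Jack = Knight, count = 1 ≠ 0 → lie confirmed ✓

Jack is a Knight.

Knight


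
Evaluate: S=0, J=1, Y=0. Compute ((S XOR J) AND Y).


S XOR J = 0^1 = 1
1 AND 0 = 0

0


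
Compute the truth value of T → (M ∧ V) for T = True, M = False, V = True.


T = True, M = False, V = True
Step 1: M ∧ V = False AND True = False
Step 2: T → (False): false only when T=True and consequent=False.
Result: False

False


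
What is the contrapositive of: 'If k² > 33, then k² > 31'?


Original: If k² > 33, then k² > 31
Contrapositive: If ¬Q, then ¬P
Negate Q: not (k² > 31)
Negate P: not (k² > 33)

If not (k² > 31), then not (k² > 33).


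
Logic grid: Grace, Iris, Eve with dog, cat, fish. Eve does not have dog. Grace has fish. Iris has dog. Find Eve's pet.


From clues:
  Grace → fish
  Iris → dog
By elimination, Eve gets the remaining.

cat


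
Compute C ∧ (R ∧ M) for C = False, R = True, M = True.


C = False, R = True, M = True
Step 1: R ∧ M = True AND True = True
Step 2: C ∧ True = False AND True = False
AND is true only when ALL operands are true.

False


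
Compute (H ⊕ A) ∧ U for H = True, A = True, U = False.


H = True, A = True, U = False
Step 1: H ⊕ A = True XOR True = False
Step 2: False ∧ U = False AND False = False
XOR true when exactly one of H,A is true; then AND with U.

False


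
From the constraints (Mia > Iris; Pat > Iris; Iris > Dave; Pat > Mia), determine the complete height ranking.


Constraints: Mia > Iris; Pat > Iris; Iris > Dave; Pat > Mia
Method: at each step, the next-highest is the one remaining person who never appears on the smaller side of a constraint between remaining people.
  Step 1: remaining {Mia, Dave, Pat, Iris}; on the smaller side: {Mia, Dave, Iris} → Pat is next (Pat > Iris; Pat > Mia).
  Step 2: remaining {Mia, Dave, Iris}; on the smaller side: {Dave, Iris} → Mia is next (Mia > Iris).
  Step 3: remaining {Dave, Iris}; on the smaller side: {Dave} → Iris is next (Iris > Dave).
  Step 4: only Dave remains → lowest.
Final ranking (highest to lowest):

Pat > Mia > Iris > Dave


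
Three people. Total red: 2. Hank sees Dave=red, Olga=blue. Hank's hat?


Total red = 2, seen red = 1
Own red = 2 - 1 = 1
Hank's hat is red.

red


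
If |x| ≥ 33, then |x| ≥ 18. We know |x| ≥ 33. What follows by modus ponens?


Modus ponens: P → Q, P ⊢ Q
P: |x| ≥ 33
Q: |x| ≥ 18
We have P → Q and P is true.
By modus ponens, Q must be true.

|x| ≥ 18


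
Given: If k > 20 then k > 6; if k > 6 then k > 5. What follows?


Hypothetical syllogism: P → Q, Q → R ⊢ P → R
Premise 1: k > 20 → k > 6
Premise 2: k > 6 → k > 5
Chain the implications: the middle term (k > 6) links the two.
Conclusion: If k > 20, then k > 5.

If k > 20, then k > 5.


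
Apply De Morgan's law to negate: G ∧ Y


De Morgan's law: ¬(P ∧ Q) ≡ ¬P ∨ ¬Q
¬(G ∧ Y) = ¬G ∨ ¬Y

¬G ∨ ¬Y


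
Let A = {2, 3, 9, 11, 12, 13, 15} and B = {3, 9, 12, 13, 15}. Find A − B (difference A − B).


A = {2, 3, 9, 11, 12, 13, 15}
B = {3, 9, 12, 13, 15}
Operation: difference A − B
In A but not B: 2, 11

{2, 11}


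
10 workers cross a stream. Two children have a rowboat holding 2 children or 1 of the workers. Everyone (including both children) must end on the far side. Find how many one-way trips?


Per crossing of one of the workers: children→, one←, one of the workers→, one← = 4 trips
10 × 4 = 40, + 1 final children→ = 41
Minimum trips = 41

41


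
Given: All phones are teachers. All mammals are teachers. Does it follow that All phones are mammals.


Premise 1: All phones are teachers.
Premise 2: All mammals are teachers.
Conclusion: All phones are mammals.
Fallacy: undistributed middle. teachers is predicate in both.
Counterexample: phones and mammals could be disjoint subsets of teachers.

Invalid


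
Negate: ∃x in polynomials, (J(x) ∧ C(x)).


Original: ∃x (J(x) ∧ C(x))
Rule: ¬∀→∃, ¬∃→∀, negate predicate.
Negation: ∀x (¬J(x) ∨ ¬C(x))

∀x (¬J(x) ∨ ¬C(x))


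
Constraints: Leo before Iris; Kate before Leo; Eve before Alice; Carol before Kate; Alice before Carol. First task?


Constraints: Leo before Iris; Kate before Leo; Eve before Alice; Carol before Kate; Alice before Carol
The first task can have nothing scheduled before it, so it must never appear on the right of a 'before'.
Tasks appearing after some 'before': Iris, Leo, Alice, Kate, Carol.
The only task not in that list is Eve → it is first.

Eve


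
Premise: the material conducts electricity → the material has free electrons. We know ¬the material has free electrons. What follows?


Modus tollens: P → Q, ¬Q ⊢ ¬P
P: the material conducts electricity
Q: the material has free electrons
We have P → Q and Q is false.
By modus tollens, P must be false.

It is not the case that the material conducts electricity


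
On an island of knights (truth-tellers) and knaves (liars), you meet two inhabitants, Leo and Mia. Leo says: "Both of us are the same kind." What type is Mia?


Leo says: "Both of us are the same kind."
Case 1: Leo is a Knight (truth-teller)
  Statement is true → they ARE the same → Mia is also a Knight
Case 2: Leo is a Knave (liar)
  Statement is false → they are NOT the same → Mia is a Knight
In both cases, Mia is a Knight.

Knight


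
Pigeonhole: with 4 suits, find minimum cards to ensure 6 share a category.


Pigeonhole: to guarantee k in one of n categories, need (k-1)×n + 1.
k = 6, n = 4
Minimum = (6-1) × 4 + 1 = 5 × 4 + 1

21


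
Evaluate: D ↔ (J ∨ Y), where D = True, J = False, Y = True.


D = True, J = False, Y = True
Step 1: J ∨ Y = False OR True = True
Step 2: D ↔ (True): true when both sides have same truth value.
Result: True ↔ True = True

True


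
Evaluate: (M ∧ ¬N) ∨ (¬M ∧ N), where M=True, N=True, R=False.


M = True, N = True, R = False
Expression: (M ∧ ¬N) ∨ (¬M ∧ N)
Step 1: ¬N = NOT True = False
Step 2: M ∧ ¬N = True AND False = False
Step 3: ¬M = NOT True = False
Step 4: ¬M ∧ N = False AND True = False
Step 5: (False) ∨ (False) = False OR False = False

False


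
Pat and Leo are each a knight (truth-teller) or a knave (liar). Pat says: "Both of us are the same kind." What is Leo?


Pat says: "Both of us are the same kind."
Case 1: Pat is a Knight (truth-teller)
  Statement is true → they ARE the same → Leo is also a Knight
Case 2: Pat is a Knave (liar)
  Statement is false → they are NOT the same → Leo is a Knight
In both cases, Leo is a Knight.

Knight


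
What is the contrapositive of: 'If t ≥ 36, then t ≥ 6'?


Original: If t ≥ 36, then t ≥ 6
Contrapositive: If ¬Q, then ¬P
Negate Q: not (t ≥ 6)
Negate P: not (t ≥ 36)

If not (t ≥ 6), then not (t ≥ 36).


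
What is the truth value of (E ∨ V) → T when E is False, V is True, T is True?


E = False, V = True, T = True
Step 1: E ∨ V = False OR True = True
Step 2: (True) → T: false only when antecedent=True and T=False.
Result: True

True


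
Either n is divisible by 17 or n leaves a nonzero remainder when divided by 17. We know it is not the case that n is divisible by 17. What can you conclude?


Disjunctive syllogism: P ∨ Q, ¬P ⊢ Q
Disjunction: n is divisible by 17 ∨ n leaves a nonzero remainder when divided by 17
We know it is not the case that n is divisible by 17.
By disjunctive syllogism, the other disjunct must be true.

n leaves a nonzero remainder when divided by 17


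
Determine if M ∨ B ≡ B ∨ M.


Expression 1: M ∨ B
Expression 2: B ∨ M
Truth table (M B | Expr1 Expr2):
  T T |   T     T
  T F |   T     T
  F T |   T     T
  F F |   F     F
All 4 rows agree, so the expressions are logically equivalent.

Yes


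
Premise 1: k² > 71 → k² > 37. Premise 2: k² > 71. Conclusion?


Modus ponens: P → Q, P ⊢ Q
P: k² > 71
Q: k² > 37
We have P → Q and P is true.
By modus ponens, Q must be true.

k² > 37


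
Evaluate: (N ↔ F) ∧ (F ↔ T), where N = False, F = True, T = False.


N = False, F = True, T = False
Step 1: N ↔ F is true when N and F have the same value. Result: False
Step 2: F ↔ T is true when F and T have the same value. Result: False
Step 3: False ∧ False = False

False


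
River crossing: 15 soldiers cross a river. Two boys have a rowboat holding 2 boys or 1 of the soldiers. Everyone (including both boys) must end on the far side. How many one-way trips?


Per crossing of one of the soldiers: boys→, one←, one of the soldiers→, one← = 4 trips
15 × 4 = 60, + 1 final boys→ = 61
Minimum trips = 61

61


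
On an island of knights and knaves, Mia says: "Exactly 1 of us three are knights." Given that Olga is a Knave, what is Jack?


Mia claims exactly 1 knights among Mia, Olga, Jack.
Given: Olga is a Knave.

Case 1: Mia is a Knight (tells truth)
  Then exactly 1 of the three are knights.
  Counting Mia, Olga: 1 knight(s) so far. Need 0 more → Jack = Knave.
Case 2: Mia is a Knave (lies)
  Then the count is NOT 1.
  If Jack = Knight, count = 1 = 1 → claim would be true, contradicts lie.
  If Jack = Knave, count = 0 ≠ 1 → lie confirmed ✓

Jack is a Knave.

Knave


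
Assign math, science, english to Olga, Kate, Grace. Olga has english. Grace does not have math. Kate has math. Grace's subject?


From clues:
  Olga → english
  Kate → math
By elimination, Grace gets the remaining.

science


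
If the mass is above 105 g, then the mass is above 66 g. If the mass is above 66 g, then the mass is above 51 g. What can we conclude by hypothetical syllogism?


Hypothetical syllogism: P → Q, Q → R ⊢ P → R
Premise 1: the mass is above 105 g → the mass is above 66 g
Premise 2: the mass is above 66 g → the mass is above 51 g
Chain the implications: the middle term (the mass is above 66 g) links the two.
Conclusion: If the mass is above 105 g, then the mass is above 51 g.

If the mass is above 105 g, then the mass is above 51 g.


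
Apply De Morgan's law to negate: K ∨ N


De Morgan's law: ¬(P ∨ Q) ≡ ¬P ∧ ¬Q
¬(K ∨ N) = ¬K ∧ ¬N

¬K ∧ ¬N


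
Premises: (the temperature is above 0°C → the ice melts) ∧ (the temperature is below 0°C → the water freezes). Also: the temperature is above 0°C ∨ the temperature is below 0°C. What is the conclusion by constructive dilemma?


Constructive dilemma: (P → Q) ∧ (R → S), P ∨ R ⊢ Q ∨ S
Premise 1: the temperature is above 0°C → the ice melts
Premise 2: the temperature is below 0°C → the water freezes
Premise 3: the temperature is above 0°C ∨ the temperature is below 0°C
Case 1: Assuming the temperature is above 0°C, then by Premise 1, the ice melts.
Case 2: Assuming the temperature is below 0°C, then by Premise 2, the water freezes.
Since one of the temperature is above 0°C or the temperature is below 0°C must hold, we get the ice melts or the water freezes.

The ice melts or the water freezes.


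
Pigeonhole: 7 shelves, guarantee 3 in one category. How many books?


Pigeonhole: to guarantee k in one of n categories, need (k-1)×n + 1.
k = 3, n = 7
Minimum = (3-1) × 7 + 1 = 2 × 7 + 1

15


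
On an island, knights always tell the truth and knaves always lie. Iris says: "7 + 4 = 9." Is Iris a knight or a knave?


Statement: "7 + 4 = 9."
Actual: 7 + 4 = 11
Claimed: 9
Statement is FALSE → Iris lies → Knave

Knave


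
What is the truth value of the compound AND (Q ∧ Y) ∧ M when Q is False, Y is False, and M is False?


Q = False, Y = False, M = False
Step 1: Q ∧ Y = False AND False = False
Step 2: False ∧ M = False AND False = False
AND is true only when ALL operands are true.

False


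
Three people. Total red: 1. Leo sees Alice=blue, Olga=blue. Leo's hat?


Total red = 1, seen red = 0
Own red = 1 - 0 = 1
Leo's hat is red.

red


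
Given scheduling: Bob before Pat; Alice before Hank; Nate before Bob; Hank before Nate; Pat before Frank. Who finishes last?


Constraints: Bob before Pat; Alice before Hank; Nate before Bob; Hank before Nate; Pat before Frank
The last task can have nothing scheduled after it, so it must never appear on the left of a 'before'.
Tasks appearing before some other task: Bob, Alice, Nate, Hank, Pat.
The only task not in that list is Frank → it is last.

Frank


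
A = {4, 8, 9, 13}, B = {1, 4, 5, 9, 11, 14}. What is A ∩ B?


A = {4, 8, 9, 13}
B = {1, 4, 5, 9, 11, 14}
Operation: intersection
Elements in both: 4, 9

{4, 9}


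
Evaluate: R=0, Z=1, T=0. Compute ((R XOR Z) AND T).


R XOR Z = 0^1 = 1
1 AND 0 = 0

0


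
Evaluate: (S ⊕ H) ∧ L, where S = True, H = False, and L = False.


S = True, H = False, L = False
Step 1: S ⊕ H = True XOR False = True
Step 2: True ∧ L = True AND False = False
XOR true when exactly one of S,H is true; then AND with L.

False


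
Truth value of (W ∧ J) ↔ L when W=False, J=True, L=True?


W = False, J = True, L = True
Expression: (W ∧ J) ↔ L
Step 1: W ∧ J = False AND True = False
Step 2: (False) ↔ L = (False iff True) = False

False


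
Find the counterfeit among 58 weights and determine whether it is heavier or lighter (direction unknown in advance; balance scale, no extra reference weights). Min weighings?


Let n = 58. 116 possibilities (n weights × lighter/heavier); each weighing has 3 outcomes.
Bound for k weighings: say the first weighing puts j weights on each pan. If it tips, the 2j weighed weights remain suspects (each with a known direction) and k-1 weighings give 3^(k-1) outcomes; 3^(k-1) is odd, so 2j ≤ 3^(k-1) - 1. If it balances, the n - 2j unweighed weights remain with direction unknown: 2(n - 2j) ≤ 3^(k-1) - 1 by the same parity argument. Adding, n ≤ (3^(k-1) - 1) + (3^(k-1) - 1)/2 = (3^k - 3)/2, and the classical three-group strategy achieves this (3 weights in 2 weighings, 12 in 3, 39 in 4, 120 in 5).
So we need the smallest k with (3^k - 3)/2 ≥ 58.
k = 4: (3^4 - 3)/2 = 39 < 58 ✗
k = 5: (3^5 - 3)/2 = 120 ≥ 58 ✓

5


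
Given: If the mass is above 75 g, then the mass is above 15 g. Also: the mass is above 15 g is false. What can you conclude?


Modus tollens: P → Q, ¬Q ⊢ ¬P
P: the mass is above 75 g
Q: the mass is above 15 g
We have P → Q and Q is false.
By modus tollens, P must be false.

It is not the case that the mass is above 75 g


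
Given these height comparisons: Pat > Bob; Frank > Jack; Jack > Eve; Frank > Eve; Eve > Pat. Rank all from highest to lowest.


Constraints: Pat > Bob; Frank > Jack; Jack > Eve; Frank > Eve; Eve > Pat
Method: at each step, the next-highest is the one remaining person who never appears on the smaller side of a constraint between remaining people.
  Step 1: remaining {Frank, Jack, Eve, Pat, Bob}; on the smaller side: {Jack, Eve, Pat, Bob} → Frank is next (Frank > Jack; Frank > Eve).
  Step 2: remaining {Jack, Eve, Pat, Bob}; on the smaller side: {Eve, Pat, Bob} → Jack is next (Jack > Eve).
  Step 3: remaining {Eve, Pat, Bob}; on the smaller side: {Pat, Bob} → Eve is next (Eve > Pat).
  Step 4: remaining {Pat, Bob}; on the smaller side: {Bob} → Pat is next (Pat > Bob).
  Step 5: only Bob remains → lowest.
Final ranking (highest to lowest):

Frank > Jack > Eve > Pat > Bob


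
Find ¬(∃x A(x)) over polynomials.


Original: ∃x A(x)
Rule: ¬∀→∃, ¬∃→∀, negate predicate.
Negation: ∀x ¬A(x)

∀x ¬A(x)


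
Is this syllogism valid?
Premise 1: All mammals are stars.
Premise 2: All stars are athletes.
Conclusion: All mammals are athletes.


Premise 1: All mammals are stars.
Premise 2: All stars are athletes.
Conclusion: All mammals are athletes.
Barbara syllogism (AAA-1): All A are B, All B are C → All A are C.
Middle term (stars) distributed in premise 2.

Valid


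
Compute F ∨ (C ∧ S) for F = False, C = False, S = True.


F = False, C = False, S = True
Step 1: C ∧ S = False AND True = False
Step 2: F ∨ False = False OR False = False
AND evaluated first (higher precedence); then OR applied.

False


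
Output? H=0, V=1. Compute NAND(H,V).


H AND V = 0
NOT(0) = 1

1


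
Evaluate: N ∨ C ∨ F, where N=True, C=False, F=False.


N = True, C = False, F = False
Expression: N ∨ C ∨ F
Step 1: N ∨ C = True OR False = True
Step 2: (True) ∨ F = True OR False = True

True


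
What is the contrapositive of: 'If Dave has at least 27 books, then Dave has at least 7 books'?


Original: If Dave has at least 27 books, then Dave has at least 7 books
Contrapositive: If ¬Q, then ¬P
Negate Q: not (Dave has at least 7 books)
Negate P: not (Dave has at least 27 books)

If not (Dave has at least 7 books), then not (Dave has at least 27 books).


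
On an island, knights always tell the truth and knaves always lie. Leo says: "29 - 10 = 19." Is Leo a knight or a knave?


Statement: "29 - 10 = 19."
Actual: 29 - 10 = 19
Claimed: 19
Statement is TRUE → Leo tells the truth → Knight

Knight


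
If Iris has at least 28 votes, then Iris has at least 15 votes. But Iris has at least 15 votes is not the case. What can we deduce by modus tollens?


Modus tollens: P → Q, ¬Q ⊢ ¬P
P: Iris has at least 28 votes
Q: Iris has at least 15 votes
We have P → Q and Q is false.
By modus tollens, P must be false.

It is not the case that Iris has at least 28 votes


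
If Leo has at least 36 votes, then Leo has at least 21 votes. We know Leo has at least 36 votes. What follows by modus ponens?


Modus ponens: P → Q, P ⊢ Q
P: Leo has at least 36 votes
Q: Leo has at least 21 votes
We have P → Q and P is true.
By modus ponens, Q must be true.

Leo has at least 21 votes


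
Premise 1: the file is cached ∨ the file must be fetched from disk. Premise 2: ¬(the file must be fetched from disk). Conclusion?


Disjunctive syllogism: P ∨ Q, ¬P ⊢ Q
Disjunction: the file is cached ∨ the file must be fetched from disk
We know it is not the case that the file must be fetched from disk.
By disjunctive syllogism, the other disjunct must be true.

The file is cached


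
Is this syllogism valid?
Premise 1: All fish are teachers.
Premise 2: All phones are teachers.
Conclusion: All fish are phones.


Premise 1: All fish are teachers.
Premise 2: All phones are teachers.
Conclusion: All fish are phones.
Fallacy: undistributed middle. teachers is predicate in both.
Counterexample: fish and phones could be disjoint subsets of teachers.

Invalid


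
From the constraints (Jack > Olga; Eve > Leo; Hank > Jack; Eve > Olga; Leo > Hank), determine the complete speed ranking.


Constraints: Jack > Olga; Eve > Leo; Hank > Jack; Eve > Olga; Leo > Hank
Method: at each step, the next-highest is the one remaining person who never appears on the smaller side of a constraint between remaining people.
  Step 1: remaining {Olga, Eve, Hank, Leo, Jack}; on the smaller side: {Olga, Hank, Leo, Jack} → Eve is next (Eve > Leo; Eve > Olga).
  Step 2: remaining {Olga, Hank, Leo, Jack}; on the smaller side: {Olga, Hank, Jack} → Leo is next (Leo > Hank).
  Step 3: remaining {Olga, Hank, Jack}; on the smaller side: {Olga, Jack} → Hank is next (Hank > Jack).
  Step 4: remaining {Olga, Jack}; on the smaller side: {Olga} → Jack is next (Jack > Olga).
  Step 5: only Olga remains → lowest.
Final ranking (highest to lowest):

Eve > Leo > Hank > Jack > Olga


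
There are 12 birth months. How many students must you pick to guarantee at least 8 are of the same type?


Pigeonhole: to guarantee k in one of n categories, need (k-1)×n + 1.
k = 8, n = 12
Minimum = (8-1) × 12 + 1 = 7 × 12 + 1

85


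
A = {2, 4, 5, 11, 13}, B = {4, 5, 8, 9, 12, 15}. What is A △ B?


A = {2, 4, 5, 11, 13}
B = {4, 5, 8, 9, 12, 15}
Operation: symmetric difference
In A only: [2, 11, 13], in B only: [8, 9, 12, 15]

{2, 8, 9, 11, 12, 13, 15}


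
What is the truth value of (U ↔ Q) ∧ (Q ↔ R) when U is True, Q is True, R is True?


U = True, Q = True, R = True
Step 1: U ↔ Q is true when U and Q have the same value. Result: True
Step 2: Q ↔ R is true when Q and R have the same value. Result: True
Step 3: True ∧ True = True

True


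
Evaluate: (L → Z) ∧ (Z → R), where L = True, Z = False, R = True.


L = True, Z = False, R = True
Step 1: L → Z is false only when L=True and Z=False. Result: False
Step 2: Z → R is false only when Z=True and R=False. Result: True
Step 3: False ∧ True = False

False


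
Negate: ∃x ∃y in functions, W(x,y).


Original: ∃x ∃y W(x,y)
Rule: ¬∀→∃, ¬∃→∀, negate predicate.
Negation: ∀x ∀y ¬W(x,y)

∀x ∀y ¬W(x,y)


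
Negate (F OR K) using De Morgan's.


De Morgan's law: ¬(P ∨ Q) ≡ ¬P ∧ ¬Q
¬(F ∨ K) = ¬F ∧ ¬K

¬F ∧ ¬K


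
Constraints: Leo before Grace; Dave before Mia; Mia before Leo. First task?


Constraints: Leo before Grace; Dave before Mia; Mia before Leo
The first task can have nothing scheduled before it, so it must never appear on the right of a 'before'.
Tasks appearing after some 'before': Grace, Mia, Leo.
The only task not in that list is Dave → it is first.

Dave


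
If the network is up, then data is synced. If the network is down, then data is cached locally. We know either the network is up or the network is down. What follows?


Constructive dilemma: (P → Q) ∧ (R → S), P ∨ R ⊢ Q ∨ S
Premise 1: the network is up → data is synced
Premise 2: the network is down → data is cached locally
Premise 3: the network is up ∨ the network is down
Case 1: Assuming the network is up, then by Premise 1, data is synced.
Case 2: Assuming the network is down, then by Premise 2, data is cached locally.
Since one of the network is up or the network is down must hold, we get data is synced or data is cached locally.

Data is synced or data is cached locally.


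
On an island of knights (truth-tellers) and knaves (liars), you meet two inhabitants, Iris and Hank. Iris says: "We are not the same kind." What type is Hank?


Iris says: "We are not the same kind."
Case 1: Iris is a Knight (truth-teller)
  Statement is true → they ARE different → Hank is a Knave
Case 2: Iris is a Knave (liar)
  Statement is false → they are NOT different → Hank is a Knave
In both cases, Hank is a Knave.

Knave


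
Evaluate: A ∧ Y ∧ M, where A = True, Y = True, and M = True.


A = True, Y = True, M = True
Step 1: A ∧ Y = True AND True = True
Step 2: (True) ∧ M = (True) AND True = True
AND is true only when ALL operands are true.

True


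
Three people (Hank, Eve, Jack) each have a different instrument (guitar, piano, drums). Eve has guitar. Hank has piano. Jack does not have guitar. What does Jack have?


From clues:
  Eve → guitar
  Hank → piano
By elimination, Jack gets the remaining.

drums


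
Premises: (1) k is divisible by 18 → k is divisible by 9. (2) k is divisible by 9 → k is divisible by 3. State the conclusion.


Hypothetical syllogism: P → Q, Q → R ⊢ P → R
Premise 1: k is divisible by 18 → k is divisible by 9
Premise 2: k is divisible by 9 → k is divisible by 3
Chain the implications: the middle term (k is divisible by 9) links the two.
Conclusion: If k is divisible by 18, then k is divisible by 3.

If k is divisible by 18, then k is divisible by 3.


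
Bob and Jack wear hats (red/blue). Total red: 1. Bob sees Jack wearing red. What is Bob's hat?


Total red = 1, Jack = red
Red accounted for: 1
Remaining for Bob: 0
Bob's hat is blue.

blue


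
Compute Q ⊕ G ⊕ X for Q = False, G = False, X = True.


Q = False, G = False, X = True
Step 1: Q ⊕ G = False XOR False = False
Step 2: False ⊕ X = False XOR True = True
XOR is true when an odd number of operands are true.

True


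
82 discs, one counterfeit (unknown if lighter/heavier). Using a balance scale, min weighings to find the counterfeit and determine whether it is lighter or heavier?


Let n = 82. 164 possibilities (n discs × lighter/heavier); each weighing has 3 outcomes.
Bound for k weighings: say the first weighing puts j discs on each pan. If it tips, the 2j weighed discs remain suspects (each with a known direction) and k-1 weighings give 3^(k-1) outcomes; 3^(k-1) is odd, so 2j ≤ 3^(k-1) - 1. If it balances, the n - 2j unweighed discs remain with direction unknown: 2(n - 2j) ≤ 3^(k-1) - 1 by the same parity argument. Adding, n ≤ (3^(k-1) - 1) + (3^(k-1) - 1)/2 = (3^k - 3)/2, and the classical three-group strategy achieves this (3 discs in 2 weighings, 12 in 3, 39 in 4, 120 in 5).
So we need the smallest k with (3^k - 3)/2 ≥ 82.
k = 4: (3^4 - 3)/2 = 39 < 82 ✗
k = 5: (3^5 - 3)/2 = 120 ≥ 82 ✓

5


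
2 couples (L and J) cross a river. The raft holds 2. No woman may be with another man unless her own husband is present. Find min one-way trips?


Label couples L and J.
1. WL+WJ → (far: WL,WJ; near: HL,HJ)
2. WL ←   (far: WJ; near: HL,HJ,WL)
3. HL+HJ → (far: HL,HJ,WJ; near: WL)
4. HL ←   (far: HJ,WJ; near: HL,WL)  — HL returns, since WL is alone on near bank
5. HL+WL → (far: all four; near: empty)
Every state respects the constraint.
Minimum trips = 5

5


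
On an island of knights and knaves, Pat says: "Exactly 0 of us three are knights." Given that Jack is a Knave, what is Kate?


Pat claims exactly 0 knights among Pat, Jack, Kate.
Given: Jack is a Knave.

Case 1: Pat is a Knight (tells truth)
  Then exactly 0 of the three are knights.
  Counting Pat, Jack: 1 knight(s) so far. Need -1 more → impossible.
Case 2: Pat is a Knave (lies)
  Then the count is NOT 0.
  If Kate = Knave, count = 0 = 0 → claim would be true, contradicts lie.
  If Kate = Knight, count = 1 ≠ 0 → lie confirmed ✓

Kate is a Knight.

Knight


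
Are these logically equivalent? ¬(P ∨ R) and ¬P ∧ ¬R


Expression 1: ¬(P ∨ R)
Expression 2: ¬P ∧ ¬R
Truth table (P R | Expr1 Expr2):
  T T |   F     F
  T F |   F     F
  F T |   F     F
  F F |   T     T
All 4 rows agree, so the expressions are logically equivalent.

Yes


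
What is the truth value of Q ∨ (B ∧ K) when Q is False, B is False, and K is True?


Q = False, B = False, K = True
Step 1: B ∧ K = False AND True = False
Step 2: Q ∨ False = False OR False = False
AND evaluated first (higher precedence); then OR applied.

False


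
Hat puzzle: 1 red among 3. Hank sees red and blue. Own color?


Total red = 1, seen red = 1
Own red = 1 - 1 = 0
Hank's hat is blue.

blue


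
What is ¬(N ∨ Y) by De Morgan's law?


De Morgan's law: ¬(P ∨ Q) ≡ ¬P ∧ ¬Q
¬(N ∨ Y) = ¬N ∧ ¬Y

¬N ∧ ¬Y


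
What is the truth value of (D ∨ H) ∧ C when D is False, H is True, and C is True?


D = False, H = True, C = True
Step 1: D ∨ H = False OR True = True
Step 2: True ∧ C = True AND True = True
OR is true when at least one operand is true; AND requires both.

True


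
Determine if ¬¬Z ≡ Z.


Expression 1: ¬¬Z
Expression 2: Z
Truth table (Z | Expr1 Expr2):
  T |   T     T
  F |   F     F
All 2 rows agree, so the expressions are logically equivalent.

Yes


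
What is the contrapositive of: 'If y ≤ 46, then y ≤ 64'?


Original: If y ≤ 46, then y ≤ 64
Contrapositive: If ¬Q, then ¬P
Negate Q: not (y ≤ 64)
Negate P: not (y ≤ 46)

If not (y ≤ 64), then not (y ≤ 46).


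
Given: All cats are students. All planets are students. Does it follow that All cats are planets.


Premise 1: All cats are students.
Premise 2: All planets are students.
Conclusion: All cats are planets.
Fallacy: undistributed middle. students is predicate in both.
Counterexample: cats and planets could be disjoint subsets of students.

Invalid
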